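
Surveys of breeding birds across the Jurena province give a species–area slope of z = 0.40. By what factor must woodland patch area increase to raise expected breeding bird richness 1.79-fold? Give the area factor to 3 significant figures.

4.29

(A₂/A₁)^0.4 = 1.79, so A₂/A₁ = 1.79^(1/0.4) = 1.79^2.5
ln(A₂/A₁) = ln 1.79 / 0.4 = 0.5822 / 0.4 = 1.4555
A₂/A₁ = e^1.4555 ≈ 4.287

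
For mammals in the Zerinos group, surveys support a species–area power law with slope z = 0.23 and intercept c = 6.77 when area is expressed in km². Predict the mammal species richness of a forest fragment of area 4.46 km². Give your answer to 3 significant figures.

9.55

S = 6.77 × 4.46^0.23
ln S = ln 6.77 + 0.23 × ln 4.46 = 1.9125 + 0.23 × 1.4951 = 2.2564
S = e^2.2564 ≈ 9.549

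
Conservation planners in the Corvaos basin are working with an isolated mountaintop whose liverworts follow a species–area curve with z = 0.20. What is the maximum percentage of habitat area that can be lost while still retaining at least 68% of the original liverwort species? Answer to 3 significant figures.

Need (A_new/A_old)^0.2 = 0.68, so A_new/A_old = 0.68^(1/0.2) = 0.68^5
ln(A_new/A_old) = ln 0.68 / 0.2 = -0.3857 / 0.2 = -1.9283
A_new/A_old = e^-1.9283 ≈ 0.1454
Fraction that can be lost = 1 − 0.1454 = 0.8546

85.5%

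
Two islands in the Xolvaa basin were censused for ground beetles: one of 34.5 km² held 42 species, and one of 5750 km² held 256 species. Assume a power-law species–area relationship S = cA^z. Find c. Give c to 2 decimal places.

12.02

z = ln(S₂/S₁) / ln(A₂/A₁) = ln(256/42) / ln(5750/34.5) = 1.8075 / 5.1160 = 0.3533
c = S₁ / A₁^z = 42 / 34.5^0.3533 = 42 / 3.494 = 12.02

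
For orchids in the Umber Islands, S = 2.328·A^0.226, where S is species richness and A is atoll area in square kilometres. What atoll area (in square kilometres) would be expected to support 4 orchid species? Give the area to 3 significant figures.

4 = 2.328 × A^0.226  ⇒  A^0.226 = 4/2.328 = 1.718
ln A = ln(1.718) / 0.226 = 0.5413 / 0.226 = 2.3951
A = e^2.3951 ≈ 10.97 square kilometres

11.0 square kilometres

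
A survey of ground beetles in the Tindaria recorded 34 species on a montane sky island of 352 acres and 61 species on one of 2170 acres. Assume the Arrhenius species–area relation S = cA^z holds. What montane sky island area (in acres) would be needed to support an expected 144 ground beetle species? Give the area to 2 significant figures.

31000 acres

z = ln(61/34) / ln(2170/352) = 0.5845 / 1.8189 = 0.3214
c = 34 / 352^0.3214 = 34 / 6.582 = 5.165
A = (144/5.165)^(1/0.3214) ⇒ ln A = ln(27.88)/0.3214 = 10.3553
A = e^10.3553 ≈ 31422 acres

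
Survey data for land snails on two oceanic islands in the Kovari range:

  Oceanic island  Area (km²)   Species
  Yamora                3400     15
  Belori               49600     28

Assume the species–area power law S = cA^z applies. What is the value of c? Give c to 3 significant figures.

2.26

z = ln(S₂/S₁) / ln(A₂/A₁) = ln(28/15) / ln(49600/3400) = 0.6242 / 2.6802 = 0.2329
c = S₁ / A₁^z = 15 / 3400^0.2329 = 15 / 6.643 = 2.258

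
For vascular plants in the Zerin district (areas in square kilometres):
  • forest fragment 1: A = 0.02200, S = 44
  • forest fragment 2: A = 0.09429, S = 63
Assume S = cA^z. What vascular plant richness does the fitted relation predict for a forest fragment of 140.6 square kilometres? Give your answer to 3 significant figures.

z = ln(63/44) / ln(0.09429/0.022) = 0.3589 / 1.4553 = 0.2466
c = 44 / 0.022^0.2466 = 44 / 0.3901 = 112.8
S₃ = 112.8 × 140.6^0.2466 = 112.8 × 3.387 ≈ 382

382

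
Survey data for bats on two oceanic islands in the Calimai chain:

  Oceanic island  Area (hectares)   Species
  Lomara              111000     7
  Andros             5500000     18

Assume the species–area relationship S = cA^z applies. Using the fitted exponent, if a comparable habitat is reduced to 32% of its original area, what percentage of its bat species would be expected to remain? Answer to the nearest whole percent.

76%

z = ln(18/7) / ln(5500000/111000) = 0.9445 / 3.9030 = 0.2420
S_new/S_old = (A_new/A_old)^z = 0.32^0.2420 = exp(0.2420 × -1.1394) = 0.759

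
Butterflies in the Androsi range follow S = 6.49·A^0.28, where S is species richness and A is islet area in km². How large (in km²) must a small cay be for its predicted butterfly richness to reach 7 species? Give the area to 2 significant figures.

7 = 6.49 × A^0.28  ⇒  A^0.28 = 7/6.49 = 1.079
ln A = ln(1.079) / 0.28 = 0.0756 / 0.28 = 0.2702
A = e^0.2702 ≈ 1.31 km²

1.3 km²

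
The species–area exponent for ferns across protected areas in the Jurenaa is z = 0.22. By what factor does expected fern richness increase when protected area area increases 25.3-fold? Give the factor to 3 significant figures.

2.04

S₂/S₁ = (A₂/A₁)^z = 25.3^0.22
ln(S₂/S₁) = 0.22 × ln 25.3 = 0.22 × 3.2308 = 0.7108
S₂/S₁ = e^0.7108 ≈ 2.036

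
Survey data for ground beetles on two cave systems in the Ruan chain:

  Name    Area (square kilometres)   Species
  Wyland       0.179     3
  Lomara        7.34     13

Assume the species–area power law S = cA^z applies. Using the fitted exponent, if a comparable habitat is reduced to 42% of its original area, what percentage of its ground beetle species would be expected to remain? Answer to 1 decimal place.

71.0%

z = ln(13/3) / ln(7.34/0.179) = 1.4663 / 3.7137 = 0.3948
S_new/S_old = (A_new/A_old)^z = 0.42^0.3948 = exp(0.3948 × -0.8675) = 0.71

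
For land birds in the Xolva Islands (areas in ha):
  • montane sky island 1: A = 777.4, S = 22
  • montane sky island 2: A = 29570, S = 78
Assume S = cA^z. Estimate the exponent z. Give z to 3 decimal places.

0.348

Taking logs: ln S = ln c + z ln A, so z = (ln S₂ − ln S₁)/(ln A₂ − ln A₁).
z = ln(78/22) / ln(29570/777.4) = ln(3.545) / ln(38.04) = 1.2657 / 3.6386 = 0.3478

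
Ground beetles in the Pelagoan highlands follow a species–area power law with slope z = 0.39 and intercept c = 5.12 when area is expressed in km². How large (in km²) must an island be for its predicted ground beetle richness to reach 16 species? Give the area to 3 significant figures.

18.6 km²

16 = 5.12 × A^0.39  ⇒  A^0.39 = 16/5.12 = 3.125
ln A = ln(3.125) / 0.39 = 1.1394 / 0.39 = 2.9216
A = e^2.9216 ≈ 18.57 km²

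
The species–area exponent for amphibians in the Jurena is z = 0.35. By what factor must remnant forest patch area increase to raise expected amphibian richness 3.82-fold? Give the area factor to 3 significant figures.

46.0

(A₂/A₁)^0.35 = 3.82, so A₂/A₁ = 3.82^(1/0.35) = 3.82^2.857
ln(A₂/A₁) = ln 3.82 / 0.35 = 1.3403 / 0.35 = 3.8293
A₂/A₁ = e^3.8293 ≈ 46.03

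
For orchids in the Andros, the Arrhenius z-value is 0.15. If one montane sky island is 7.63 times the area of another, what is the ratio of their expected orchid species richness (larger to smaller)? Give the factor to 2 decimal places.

S₂/S₁ = (A₂/A₁)^z = 7.63^0.15
ln(S₂/S₁) = 0.15 × ln 7.63 = 0.15 × 2.0321 = 0.3048
S₂/S₁ = e^0.3048 ≈ 1.356

1.36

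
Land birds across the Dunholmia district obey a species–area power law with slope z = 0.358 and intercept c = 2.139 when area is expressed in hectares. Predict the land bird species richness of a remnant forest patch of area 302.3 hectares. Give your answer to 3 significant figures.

S = 2.139 × 302.3^0.358
ln S = ln 2.139 + 0.358 × ln 302.3 = 0.7603 + 0.358 × 5.7114 = 2.8050
S = e^2.8050 ≈ 16.53

16.5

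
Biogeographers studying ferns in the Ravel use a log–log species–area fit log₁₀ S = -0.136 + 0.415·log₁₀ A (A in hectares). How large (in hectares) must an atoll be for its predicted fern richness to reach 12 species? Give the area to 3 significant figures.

12 = 0.7311 × A^0.415  ⇒  A^0.415 = 12/0.7311 = 16.41
ln A = ln(16.41) / 0.415 = 2.7981 / 0.415 = 6.7423
A = e^6.7423 ≈ 847.5 hectares

848 hectares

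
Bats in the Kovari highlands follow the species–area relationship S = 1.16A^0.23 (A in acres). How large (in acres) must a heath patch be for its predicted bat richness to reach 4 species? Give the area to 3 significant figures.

217 acres

4 = 1.16 × A^0.23  ⇒  A^0.23 = 4/1.16 = 3.448
ln A = ln(3.448) / 0.23 = 1.2379 / 0.23 = 5.3821
A = e^5.3821 ≈ 217.5 acres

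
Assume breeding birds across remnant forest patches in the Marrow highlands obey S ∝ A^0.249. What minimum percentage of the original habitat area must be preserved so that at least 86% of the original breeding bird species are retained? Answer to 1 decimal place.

54.6%

Need (A_new/A_old)^0.249 = 0.86, so A_new/A_old = 0.86^(1/0.249) = 0.86^4.016
ln(A_new/A_old) = ln 0.86 / 0.249 = -0.1508 / 0.249 = -0.6057
A_new/A_old = e^-0.6057 ≈ 0.5457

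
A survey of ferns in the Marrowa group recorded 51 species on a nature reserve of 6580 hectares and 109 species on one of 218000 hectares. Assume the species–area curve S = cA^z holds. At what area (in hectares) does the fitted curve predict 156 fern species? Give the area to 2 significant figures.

1100000 hectares

z = ln(109/51) / ln(218000/6580) = 0.7595 / 3.5005 = 0.2170
c = 51 / 6580^0.2170 = 51 / 6.737 = 7.57
A = (156/7.57)^(1/0.2170) ⇒ ln A = ln(20.61)/0.2170 = 13.9445
A = e^13.9445 ≈ 1137713 hectares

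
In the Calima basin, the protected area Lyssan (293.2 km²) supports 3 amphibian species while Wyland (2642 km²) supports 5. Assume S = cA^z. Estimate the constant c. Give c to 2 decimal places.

z = ln(S₂/S₁) / ln(A₂/A₁) = ln(5/3) / ln(2642/293.2) = 0.5108 / 2.1984 = 0.2324
c = S₁ / A₁^z = 3 / 293.2^0.2324 = 3 / 3.743 = 0.8014

0.80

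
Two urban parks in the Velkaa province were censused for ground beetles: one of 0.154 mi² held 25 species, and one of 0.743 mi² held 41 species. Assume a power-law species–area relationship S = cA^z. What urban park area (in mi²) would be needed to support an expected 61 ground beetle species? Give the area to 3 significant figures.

2.63 mi²

z = ln(41/25) / ln(0.743/0.154) = 0.4947 / 1.5737 = 0.3143
c = 25 / 0.154^0.3143 = 25 / 0.5554 = 45.01
A = (61/45.01)^(1/0.3143) ⇒ ln A = ln(1.355)/0.3143 = 0.9668
A = e^0.9668 ≈ 2.63 mi²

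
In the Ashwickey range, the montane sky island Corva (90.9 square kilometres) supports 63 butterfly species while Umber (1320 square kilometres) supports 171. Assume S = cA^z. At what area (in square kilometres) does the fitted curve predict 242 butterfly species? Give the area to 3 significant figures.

z = ln(171/63) / ln(1320/90.9) = 0.9985 / 2.6756 = 0.3732
c = 63 / 90.9^0.3732 = 63 / 5.382 = 11.71
A = (242/11.71)^(1/0.3732) ⇒ ln A = ln(20.67)/0.3732 = 8.1159
A = e^8.1159 ≈ 3347 square kilometres

3350 square kilometres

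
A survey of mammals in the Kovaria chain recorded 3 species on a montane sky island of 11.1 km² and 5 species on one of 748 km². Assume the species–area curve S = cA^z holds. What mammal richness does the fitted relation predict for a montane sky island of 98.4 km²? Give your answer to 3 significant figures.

z = ln(5/3) / ln(748/11.1) = 0.5108 / 4.2105 = 0.1213
c = 3 / 11.1^0.1213 = 3 / 1.339 = 2.24
S₃ = 2.24 × 98.4^0.1213 = 2.24 × 1.745 ≈ 3.909

3.91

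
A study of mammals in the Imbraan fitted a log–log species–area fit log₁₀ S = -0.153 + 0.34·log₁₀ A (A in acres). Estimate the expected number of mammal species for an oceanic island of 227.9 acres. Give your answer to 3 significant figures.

4.45

S = 0.7031 × 227.9^0.34
ln S = ln 0.7031 + 0.34 × ln 227.9 = -0.3523 + 0.34 × 5.4289 = 1.4935
S = e^1.4935 ≈ 4.453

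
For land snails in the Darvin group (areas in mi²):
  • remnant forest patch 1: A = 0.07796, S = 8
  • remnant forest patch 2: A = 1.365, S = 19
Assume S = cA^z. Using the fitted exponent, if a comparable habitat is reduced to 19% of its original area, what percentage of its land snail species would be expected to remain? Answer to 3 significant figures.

60.5%

z = ln(19/8) / ln(1.365/0.07796) = 0.8650 / 2.8627 = 0.3022
S_new/S_old = (A_new/A_old)^z = 0.19^0.3022 = exp(0.3022 × -1.6607) = 0.6054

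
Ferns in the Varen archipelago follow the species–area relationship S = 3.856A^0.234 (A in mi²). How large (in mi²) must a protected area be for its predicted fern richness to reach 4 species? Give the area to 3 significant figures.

1.17 mi²

4 = 3.856 × A^0.234  ⇒  A^0.234 = 4/3.856 = 1.037
ln A = ln(1.037) / 0.234 = 0.0367 / 0.234 = 0.1567
A = e^0.1567 ≈ 1.17 mi²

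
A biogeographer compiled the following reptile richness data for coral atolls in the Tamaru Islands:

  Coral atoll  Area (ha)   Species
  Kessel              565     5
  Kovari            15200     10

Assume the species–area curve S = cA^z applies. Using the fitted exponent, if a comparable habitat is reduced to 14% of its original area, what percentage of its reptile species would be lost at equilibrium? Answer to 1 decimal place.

33.9%

z = ln(10/5) / ln(15200/565) = 0.6931 / 3.2922 = 0.2105
S_new/S_old = (A_new/A_old)^z = 0.14^0.2105 = exp(0.2105 × -1.9661) = 0.661
Fraction lost = 1 − 0.661 = 0.339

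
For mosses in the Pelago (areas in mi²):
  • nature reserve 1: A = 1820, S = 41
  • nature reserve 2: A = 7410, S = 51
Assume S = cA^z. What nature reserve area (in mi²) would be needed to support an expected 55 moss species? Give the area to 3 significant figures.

12000 mi²

z = ln(51/41) / ln(7410/1820) = 0.2183 / 1.4040 = 0.1555
c = 41 / 1820^0.1555 = 41 / 3.212 = 12.76
A = (55/12.76)^(1/0.1555) ⇒ ln A = ln(4.309)/0.1555 = 9.3963
A = e^9.3963 ≈ 12044 mi²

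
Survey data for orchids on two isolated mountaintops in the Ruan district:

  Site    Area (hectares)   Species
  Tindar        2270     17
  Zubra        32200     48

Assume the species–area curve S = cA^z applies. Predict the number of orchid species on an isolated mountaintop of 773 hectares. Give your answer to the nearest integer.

11

z = ln(48/17) / ln(32200/2270) = 1.0380 / 2.6522 = 0.3914
c = 17 / 2270^0.3914 = 17 / 20.58 = 0.826
S₃ = 0.826 × 773^0.3914 = 0.826 × 13.5 ≈ 11.15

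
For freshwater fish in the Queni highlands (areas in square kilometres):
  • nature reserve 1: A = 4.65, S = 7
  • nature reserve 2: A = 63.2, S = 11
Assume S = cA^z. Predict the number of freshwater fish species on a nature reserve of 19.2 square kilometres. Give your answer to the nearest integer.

z = ln(11/7) / ln(63.2/4.65) = 0.4520 / 2.6094 = 0.1732
c = 7 / 4.65^0.1732 = 7 / 1.305 = 5.364
S₃ = 5.364 × 19.2^0.1732 = 5.364 × 1.668 ≈ 8.949

9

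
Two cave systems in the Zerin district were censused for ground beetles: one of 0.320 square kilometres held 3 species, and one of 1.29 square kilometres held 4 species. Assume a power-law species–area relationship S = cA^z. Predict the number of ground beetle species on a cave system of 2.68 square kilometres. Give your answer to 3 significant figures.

z = ln(4/3) / ln(1.29/0.32) = 0.2877 / 1.3941 = 0.2064
c = 3 / 0.32^0.2064 = 3 / 0.7905 = 3.795
S₃ = 3.795 × 2.68^0.2064 = 3.795 × 1.226 ≈ 4.651

4.65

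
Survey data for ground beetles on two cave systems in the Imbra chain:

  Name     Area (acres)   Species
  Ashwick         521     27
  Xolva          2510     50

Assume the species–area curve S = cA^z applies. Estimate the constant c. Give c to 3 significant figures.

2.33

z = ln(S₂/S₁) / ln(A₂/A₁) = ln(50/27) / ln(2510/521) = 0.6162 / 1.5723 = 0.3919
c = S₁ / A₁^z = 27 / 521^0.3919 = 27 / 11.61 = 2.326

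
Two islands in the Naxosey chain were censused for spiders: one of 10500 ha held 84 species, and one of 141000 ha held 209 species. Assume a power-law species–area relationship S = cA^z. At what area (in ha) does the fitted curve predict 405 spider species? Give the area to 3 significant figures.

z = ln(209/84) / ln(141000/10500) = 0.9115 / 2.5974 = 0.3509
c = 84 / 10500^0.3509 = 84 / 25.77 = 3.259
A = (405/3.259)^(1/0.3509) ⇒ ln A = ln(124.3)/0.3509 = 13.7416
A = e^13.7416 ≈ 928775 ha

929000 ha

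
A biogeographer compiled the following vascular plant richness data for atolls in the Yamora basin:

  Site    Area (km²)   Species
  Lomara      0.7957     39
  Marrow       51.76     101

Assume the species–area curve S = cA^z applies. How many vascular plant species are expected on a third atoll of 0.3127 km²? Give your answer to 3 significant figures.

31.5

z = ln(101/39) / ln(51.76/0.7957) = 0.9516 / 4.1752 = 0.2279
c = 39 / 0.7957^0.2279 = 39 / 0.9492 = 41.09
S₃ = 41.09 × 0.3127^0.2279 = 41.09 × 0.7672 ≈ 31.52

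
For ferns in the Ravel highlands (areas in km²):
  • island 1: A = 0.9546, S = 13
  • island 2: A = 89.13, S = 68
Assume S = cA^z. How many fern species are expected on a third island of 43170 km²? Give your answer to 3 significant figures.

648

z = ln(68/13) / ln(89.13/0.9546) = 1.6546 / 4.5366 = 0.3647
c = 13 / 0.9546^0.3647 = 13 / 0.9832 = 13.22
S₃ = 13.22 × 43170^0.3647 = 13.22 × 49.04 ≈ 648.4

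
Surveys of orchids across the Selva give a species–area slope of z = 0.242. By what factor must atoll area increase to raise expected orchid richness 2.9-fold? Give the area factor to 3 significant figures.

(A₂/A₁)^0.242 = 2.9, so A₂/A₁ = 2.9^(1/0.242) = 2.9^4.132
ln(A₂/A₁) = ln 2.9 / 0.242 = 1.0647 / 0.242 = 4.3996
A₂/A₁ = e^4.3996 ≈ 81.42

81.4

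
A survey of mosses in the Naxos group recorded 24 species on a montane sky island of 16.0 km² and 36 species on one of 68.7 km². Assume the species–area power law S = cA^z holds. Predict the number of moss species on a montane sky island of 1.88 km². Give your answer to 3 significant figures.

13.2

z = ln(36/24) / ln(68.7/16) = 0.4055 / 1.4572 = 0.2783
c = 24 / 16^0.2783 = 24 / 2.163 = 11.1
S₃ = 11.1 × 1.88^0.2783 = 11.1 × 1.192 ≈ 13.23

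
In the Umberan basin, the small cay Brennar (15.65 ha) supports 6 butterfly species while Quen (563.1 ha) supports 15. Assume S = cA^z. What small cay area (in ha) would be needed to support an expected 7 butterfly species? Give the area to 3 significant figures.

z = ln(15/6) / ln(563.1/15.65) = 0.9163 / 3.5830 = 0.2557
c = 6 / 15.65^0.2557 = 6 / 2.021 = 2.969
A = (7/2.969)^(1/0.2557) ⇒ ln A = ln(2.357)/0.2557 = 3.3532
A = e^3.3532 ≈ 28.6 ha

28.6 ha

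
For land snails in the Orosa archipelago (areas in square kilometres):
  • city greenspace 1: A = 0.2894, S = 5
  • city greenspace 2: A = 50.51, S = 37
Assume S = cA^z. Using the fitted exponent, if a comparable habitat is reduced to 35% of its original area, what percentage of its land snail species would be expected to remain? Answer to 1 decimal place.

66.6%

z = ln(37/5) / ln(50.51/0.2894) = 2.0015 / 5.1621 = 0.3877
S_new/S_old = (A_new/A_old)^z = 0.35^0.3877 = exp(0.3877 × -1.0498) = 0.6656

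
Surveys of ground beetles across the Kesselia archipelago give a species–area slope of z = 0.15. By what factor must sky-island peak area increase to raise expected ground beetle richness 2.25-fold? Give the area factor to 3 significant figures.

(A₂/A₁)^0.15 = 2.25, so A₂/A₁ = 2.25^(1/0.15) = 2.25^6.667
ln(A₂/A₁) = ln 2.25 / 0.15 = 0.8109 / 0.15 = 5.4062
A₂/A₁ = e^5.4062 ≈ 222.8

223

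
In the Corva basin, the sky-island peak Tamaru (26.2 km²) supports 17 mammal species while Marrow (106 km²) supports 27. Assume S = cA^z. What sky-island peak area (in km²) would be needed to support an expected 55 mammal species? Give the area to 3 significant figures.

910 km²

z = ln(27/17) / ln(106/26.2) = 0.4626 / 1.3977 = 0.3310
c = 17 / 26.2^0.3310 = 17 / 2.947 = 5.768
A = (55/5.768)^(1/0.3310) ⇒ ln A = ln(9.536)/0.3310 = 6.8130
A = e^6.8130 ≈ 909.6 km²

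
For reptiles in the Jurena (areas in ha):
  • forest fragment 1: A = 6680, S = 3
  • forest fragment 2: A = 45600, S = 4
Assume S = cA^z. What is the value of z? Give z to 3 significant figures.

0.150

Taking logs: ln S = ln c + z ln A, so z = (ln S₂ − ln S₁)/(ln A₂ − ln A₁).
z = ln(4/3) / ln(45600/6680) = ln(1.333) / ln(6.826) = 0.2877 / 1.9208 = 0.1498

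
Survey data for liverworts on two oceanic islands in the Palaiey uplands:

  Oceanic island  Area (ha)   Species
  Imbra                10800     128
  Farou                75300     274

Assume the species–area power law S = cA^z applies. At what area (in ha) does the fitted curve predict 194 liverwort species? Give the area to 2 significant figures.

31000 ha

z = ln(274/128) / ln(75300/10800) = 0.7611 / 1.9419 = 0.3919
c = 128 / 10800^0.3919 = 128 / 38.09 = 3.36
A = (194/3.36)^(1/0.3919) ⇒ ln A = ln(57.73)/0.3919 = 10.3483
A = e^10.3483 ≈ 31203 ha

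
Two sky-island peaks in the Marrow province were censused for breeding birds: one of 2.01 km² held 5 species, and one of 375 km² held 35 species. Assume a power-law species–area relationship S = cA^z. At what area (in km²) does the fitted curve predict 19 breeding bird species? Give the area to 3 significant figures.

z = ln(35/5) / ln(375/2.01) = 1.9459 / 5.2288 = 0.3722
c = 5 / 2.01^0.3722 = 5 / 1.297 = 3.856
A = (19/3.856)^(1/0.3722) ⇒ ln A = ln(4.927)/0.3722 = 4.2854
A = e^4.2854 ≈ 72.63 km²

72.6 km²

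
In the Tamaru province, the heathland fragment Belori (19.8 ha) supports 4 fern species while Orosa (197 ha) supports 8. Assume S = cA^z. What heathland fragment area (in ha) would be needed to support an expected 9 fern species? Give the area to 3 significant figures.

291 ha

z = ln(8/4) / ln(197/19.8) = 0.6931 / 2.2975 = 0.3017
c = 4 / 19.8^0.3017 = 4 / 2.461 = 1.625
A = (9/1.625)^(1/0.3017) ⇒ ln A = ln(5.538)/0.3017 = 5.6736
A = e^5.6736 ≈ 291.1 ha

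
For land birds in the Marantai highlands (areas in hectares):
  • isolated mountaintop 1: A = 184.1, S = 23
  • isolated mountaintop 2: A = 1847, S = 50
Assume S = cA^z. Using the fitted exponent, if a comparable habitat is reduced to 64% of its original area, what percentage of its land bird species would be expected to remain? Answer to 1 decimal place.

86.0%

z = ln(50/23) / ln(1847/184.1) = 0.7765 / 2.3058 = 0.3368
S_new/S_old = (A_new/A_old)^z = 0.64^0.3368 = exp(0.3368 × -0.4463) = 0.8605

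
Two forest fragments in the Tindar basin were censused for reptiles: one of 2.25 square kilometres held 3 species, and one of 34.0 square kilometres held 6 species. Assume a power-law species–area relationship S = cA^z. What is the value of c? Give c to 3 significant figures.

2.44

z = ln(S₂/S₁) / ln(A₂/A₁) = ln(6/3) / ln(34/2.25) = 0.6931 / 2.7154 = 0.2553
c = S₁ / A₁^z = 3 / 2.25^0.2553 = 3 / 1.23 = 2.439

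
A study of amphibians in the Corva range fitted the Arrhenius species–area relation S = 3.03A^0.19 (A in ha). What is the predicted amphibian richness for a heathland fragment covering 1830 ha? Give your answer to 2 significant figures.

13

S = 3.03 × 1830^0.19 = 3.03 × 4.167 ≈ 12.63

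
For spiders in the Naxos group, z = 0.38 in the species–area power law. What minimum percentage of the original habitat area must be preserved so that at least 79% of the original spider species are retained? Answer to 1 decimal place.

53.8%

Need (A_new/A_old)^0.38 = 0.79, so A_new/A_old = 0.79^(1/0.38) = 0.79^2.632
ln(A_new/A_old) = ln 0.79 / 0.38 = -0.2357 / 0.38 = -0.6203
A_new/A_old = e^-0.6203 ≈ 0.5378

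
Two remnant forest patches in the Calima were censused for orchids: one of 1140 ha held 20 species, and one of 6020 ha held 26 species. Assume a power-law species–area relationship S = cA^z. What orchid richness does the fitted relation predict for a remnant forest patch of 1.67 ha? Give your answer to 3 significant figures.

z = ln(26/20) / ln(6020/1140) = 0.2624 / 1.6641 = 0.1577
c = 20 / 1140^0.1577 = 20 / 3.034 = 6.593
S₃ = 6.593 × 1.67^0.1577 = 6.593 × 1.084 ≈ 7.148

7.15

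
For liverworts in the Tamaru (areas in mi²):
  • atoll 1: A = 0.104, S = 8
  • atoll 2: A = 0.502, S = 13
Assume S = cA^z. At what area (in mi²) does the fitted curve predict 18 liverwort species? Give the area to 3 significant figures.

1.44 mi²

z = ln(13/8) / ln(0.502/0.104) = 0.4855 / 1.5742 = 0.3084
c = 8 / 0.104^0.3084 = 8 / 0.4976 = 16.08
A = (18/16.08)^(1/0.3084) ⇒ ln A = ln(1.119)/0.3084 = 0.3660
A = e^0.3660 ≈ 1.442 mi²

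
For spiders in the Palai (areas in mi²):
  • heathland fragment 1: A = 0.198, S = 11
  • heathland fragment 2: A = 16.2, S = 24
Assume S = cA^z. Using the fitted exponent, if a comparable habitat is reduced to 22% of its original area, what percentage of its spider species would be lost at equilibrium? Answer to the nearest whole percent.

z = ln(24/11) / ln(16.2/0.198) = 0.7802 / 4.4045 = 0.1771
S_new/S_old = (A_new/A_old)^z = 0.22^0.1771 = exp(0.1771 × -1.5141) = 0.7648
Fraction lost = 1 − 0.7648 = 0.2352

24%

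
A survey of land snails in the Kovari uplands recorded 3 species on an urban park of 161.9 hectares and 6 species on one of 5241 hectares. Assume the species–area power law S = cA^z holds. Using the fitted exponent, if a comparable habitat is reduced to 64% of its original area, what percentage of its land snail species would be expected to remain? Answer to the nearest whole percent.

91%

z = ln(6/3) / ln(5241/161.9) = 0.6931 / 3.4773 = 0.1993
S_new/S_old = (A_new/A_old)^z = 0.64^0.1993 = exp(0.1993 × -0.4463) = 0.9149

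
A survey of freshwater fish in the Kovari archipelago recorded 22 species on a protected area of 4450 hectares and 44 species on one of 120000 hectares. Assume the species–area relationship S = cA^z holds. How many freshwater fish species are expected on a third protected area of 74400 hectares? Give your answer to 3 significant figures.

z = ln(44/22) / ln(120000/4450) = 0.6931 / 3.2946 = 0.2104
c = 22 / 4450^0.2104 = 22 / 5.856 = 3.757
S₃ = 3.757 × 74400^0.2104 = 3.757 × 10.59 ≈ 39.79

39.8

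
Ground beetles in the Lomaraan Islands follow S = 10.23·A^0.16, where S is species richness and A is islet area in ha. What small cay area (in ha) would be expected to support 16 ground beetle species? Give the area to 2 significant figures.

16 ha

16 = 10.23 × A^0.16  ⇒  A^0.16 = 16/10.23 = 1.564
ln A = ln(1.564) / 0.16 = 0.4473 / 0.16 = 2.7954
A = e^2.7954 ≈ 16.37 ha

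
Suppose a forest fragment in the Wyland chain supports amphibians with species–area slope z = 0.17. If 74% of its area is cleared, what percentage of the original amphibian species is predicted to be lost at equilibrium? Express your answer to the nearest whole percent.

20%

S_new/S_old = (A_new/A_old)^z = 0.26^0.17
= exp(0.17 × ln 0.26) = exp(0.17 × -1.3471) = exp(-0.2290) ≈ 0.7953
Fraction lost = 1 − 0.7953 = 0.2047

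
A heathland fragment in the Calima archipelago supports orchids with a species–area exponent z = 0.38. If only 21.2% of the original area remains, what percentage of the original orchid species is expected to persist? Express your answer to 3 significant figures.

55.5%

S_new/S_old = (A_new/A_old)^z = 0.212^0.38
= exp(0.38 × ln 0.212) = exp(0.38 × -1.5512) = exp(-0.5894) ≈ 0.5546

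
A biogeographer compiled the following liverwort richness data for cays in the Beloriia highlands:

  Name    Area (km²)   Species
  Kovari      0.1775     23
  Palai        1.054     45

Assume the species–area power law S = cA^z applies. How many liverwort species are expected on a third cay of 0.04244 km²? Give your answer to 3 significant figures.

z = ln(45/23) / ln(1.054/0.1775) = 0.6712 / 1.7814 = 0.3768
c = 23 / 0.1775^0.3768 = 23 / 0.5213 = 44.12
S₃ = 44.12 × 0.04244^0.3768 = 44.12 × 0.3041 ≈ 13.42

13.4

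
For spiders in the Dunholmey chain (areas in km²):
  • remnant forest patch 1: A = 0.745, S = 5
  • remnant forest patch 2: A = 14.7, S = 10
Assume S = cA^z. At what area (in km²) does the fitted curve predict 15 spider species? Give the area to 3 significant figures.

z = ln(10/5) / ln(14.7/0.745) = 0.6931 / 2.9822 = 0.2324
c = 5 / 0.745^0.2324 = 5 / 0.9339 = 5.354
A = (15/5.354)^(1/0.2324) ⇒ ln A = ln(2.802)/0.2324 = 4.4323
A = e^4.4323 ≈ 84.13 km²

84.1 km²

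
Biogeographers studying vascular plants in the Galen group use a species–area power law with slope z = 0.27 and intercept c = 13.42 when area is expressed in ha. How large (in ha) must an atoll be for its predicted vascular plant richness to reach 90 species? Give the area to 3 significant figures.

90 = 13.42 × A^0.27  ⇒  A^0.27 = 90/13.42 = 6.706
ln A = ln(6.706) / 0.27 = 1.9031 / 0.27 = 7.0484
A = e^7.0484 ≈ 1151 ha

1150 ha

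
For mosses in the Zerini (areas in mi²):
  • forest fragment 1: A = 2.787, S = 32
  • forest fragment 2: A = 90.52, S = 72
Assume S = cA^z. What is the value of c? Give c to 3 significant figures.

25.2

z = ln(S₂/S₁) / ln(A₂/A₁) = ln(72/32) / ln(90.52/2.787) = 0.8109 / 3.4806 = 0.2330
c = S₁ / A₁^z = 32 / 2.787^0.2330 = 32 / 1.27 = 25.2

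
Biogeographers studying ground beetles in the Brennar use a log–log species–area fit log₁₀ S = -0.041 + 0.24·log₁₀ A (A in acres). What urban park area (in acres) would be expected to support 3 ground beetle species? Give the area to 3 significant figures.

144 acres

3 = 0.9099 × A^0.24  ⇒  A^0.24 = 3/0.9099 = 3.297
ln A = ln(3.297) / 0.24 = 1.1930 / 0.24 = 4.9709
A = e^4.9709 ≈ 144.2 acres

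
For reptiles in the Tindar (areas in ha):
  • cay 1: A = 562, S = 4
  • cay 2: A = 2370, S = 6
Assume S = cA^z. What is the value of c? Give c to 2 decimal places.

z = ln(S₂/S₁) / ln(A₂/A₁) = ln(6/4) / ln(2370/562) = 0.4055 / 1.4391 = 0.2817
c = S₁ / A₁^z = 4 / 562^0.2817 = 4 / 5.953 = 0.672

0.67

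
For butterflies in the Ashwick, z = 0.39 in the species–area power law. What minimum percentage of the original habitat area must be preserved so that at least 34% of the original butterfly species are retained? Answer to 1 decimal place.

6.3%

Need (A_new/A_old)^0.39 = 0.34, so A_new/A_old = 0.34^(1/0.39) = 0.34^2.564
ln(A_new/A_old) = ln 0.34 / 0.39 = -1.0788 / 0.39 = -2.7662
A_new/A_old = e^-2.7662 ≈ 0.0629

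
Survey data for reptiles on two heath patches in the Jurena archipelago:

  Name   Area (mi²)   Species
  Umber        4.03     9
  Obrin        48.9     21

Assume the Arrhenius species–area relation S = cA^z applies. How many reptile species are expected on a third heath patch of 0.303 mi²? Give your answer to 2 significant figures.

3.7

z = ln(21/9) / ln(48.9/4.03) = 0.8473 / 2.4960 = 0.3395
c = 9 / 4.03^0.3395 = 9 / 1.605 = 5.607
S₃ = 5.607 × 0.303^0.3395 = 5.607 × 0.6668 ≈ 3.739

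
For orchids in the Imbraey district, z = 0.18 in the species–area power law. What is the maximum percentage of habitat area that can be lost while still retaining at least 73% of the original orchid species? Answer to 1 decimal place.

82.6%

Need (A_new/A_old)^0.18 = 0.73, so A_new/A_old = 0.73^(1/0.18) = 0.73^5.556
ln(A_new/A_old) = ln 0.73 / 0.18 = -0.3147 / 0.18 = -1.7484
A_new/A_old = e^-1.7484 ≈ 0.1741
Fraction that can be lost = 1 − 0.1741 = 0.8259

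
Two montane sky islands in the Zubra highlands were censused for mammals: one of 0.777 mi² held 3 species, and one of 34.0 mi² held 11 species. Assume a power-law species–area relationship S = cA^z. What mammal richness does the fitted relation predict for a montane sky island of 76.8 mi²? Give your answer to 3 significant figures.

z = ln(11/3) / ln(34/0.777) = 1.2993 / 3.7787 = 0.3438
c = 3 / 0.777^0.3438 = 3 / 0.9169 = 3.272
S₃ = 3.272 × 76.8^0.3438 = 3.272 × 4.449 ≈ 14.56

14.6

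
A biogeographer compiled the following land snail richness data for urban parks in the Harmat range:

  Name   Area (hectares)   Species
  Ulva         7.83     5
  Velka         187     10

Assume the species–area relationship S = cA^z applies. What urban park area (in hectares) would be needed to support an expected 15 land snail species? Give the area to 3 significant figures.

z = ln(10/5) / ln(187/7.83) = 0.6931 / 3.1731 = 0.2184
c = 5 / 7.83^0.2184 = 5 / 1.568 = 3.19
A = (15/3.19)^(1/0.2184) ⇒ ln A = ln(4.703)/0.2184 = 7.0873
A = e^7.0873 ≈ 1197 hectares

1200 hectares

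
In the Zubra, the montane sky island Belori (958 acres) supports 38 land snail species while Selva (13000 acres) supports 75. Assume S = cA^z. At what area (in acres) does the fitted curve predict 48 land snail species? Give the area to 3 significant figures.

z = ln(75/38) / ln(13000/958) = 0.6799 / 2.6079 = 0.2607
c = 38 / 958^0.2607 = 38 / 5.988 = 6.346
A = (48/6.346)^(1/0.2607) ⇒ ln A = ln(7.564)/0.2607 = 7.7609
A = e^7.7609 ≈ 2347 acres

2350 acres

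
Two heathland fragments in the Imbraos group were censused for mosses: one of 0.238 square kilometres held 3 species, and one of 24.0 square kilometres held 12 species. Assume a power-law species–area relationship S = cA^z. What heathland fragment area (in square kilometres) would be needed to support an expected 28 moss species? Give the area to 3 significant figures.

403 square kilometres

z = ln(12/3) / ln(24/0.238) = 1.3863 / 4.6135 = 0.3005
c = 3 / 0.238^0.3005 = 3 / 0.6496 = 4.618
A = (28/4.618)^(1/0.3005) ⇒ ln A = ln(6.063)/0.3005 = 5.9978
A = e^5.9978 ≈ 402.6 square kilometres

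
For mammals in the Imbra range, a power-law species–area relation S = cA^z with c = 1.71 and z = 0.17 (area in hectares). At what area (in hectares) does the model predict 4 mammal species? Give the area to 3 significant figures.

148 hectares

4 = 1.71 × A^0.17  ⇒  A^0.17 = 4/1.71 = 2.339
ln A = ln(2.339) / 0.17 = 0.8498 / 0.17 = 4.9988
A = e^4.9988 ≈ 148.2 hectares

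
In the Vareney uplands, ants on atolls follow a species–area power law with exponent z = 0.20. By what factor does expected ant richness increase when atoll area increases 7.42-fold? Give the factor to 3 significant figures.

S₂/S₁ = (A₂/A₁)^z = 7.42^0.2
ln(S₂/S₁) = 0.2 × ln 7.42 = 0.2 × 2.0042 = 0.4008
S₂/S₁ = e^0.4008 ≈ 1.493

1.49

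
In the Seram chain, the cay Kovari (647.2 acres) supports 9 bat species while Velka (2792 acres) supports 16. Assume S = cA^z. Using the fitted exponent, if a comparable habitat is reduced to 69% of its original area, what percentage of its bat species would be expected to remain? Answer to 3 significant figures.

86.4%

z = ln(16/9) / ln(2792/647.2) = 0.5754 / 1.4619 = 0.3936
S_new/S_old = (A_new/A_old)^z = 0.69^0.3936 = exp(0.3936 × -0.3711) = 0.8641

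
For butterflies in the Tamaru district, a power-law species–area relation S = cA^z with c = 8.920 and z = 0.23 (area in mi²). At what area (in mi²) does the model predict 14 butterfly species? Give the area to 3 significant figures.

14 = 8.92 × A^0.23  ⇒  A^0.23 = 14/8.92 = 1.57
ln A = ln(1.57) / 0.23 = 0.4508 / 0.23 = 1.9598
A = e^1.9598 ≈ 7.098 mi²

7.10 mi²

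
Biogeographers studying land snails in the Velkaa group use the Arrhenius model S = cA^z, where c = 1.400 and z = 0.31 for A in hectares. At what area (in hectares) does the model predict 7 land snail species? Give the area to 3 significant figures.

7 = 1.4 × A^0.31  ⇒  A^0.31 = 7/1.4 = 5
ln A = ln(5) / 0.31 = 1.6094 / 0.31 = 5.1917
A = e^5.1917 ≈ 179.8 hectares

180 hectares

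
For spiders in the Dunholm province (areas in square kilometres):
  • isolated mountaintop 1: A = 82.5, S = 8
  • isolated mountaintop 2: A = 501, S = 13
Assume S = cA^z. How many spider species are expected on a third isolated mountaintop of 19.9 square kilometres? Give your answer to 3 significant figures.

5.46

z = ln(13/8) / ln(501/82.5) = 0.4855 / 1.8038 = 0.2692
c = 8 / 82.5^0.2692 = 8 / 3.28 = 2.439
S₃ = 2.439 × 19.9^0.2692 = 2.439 × 2.237 ≈ 5.456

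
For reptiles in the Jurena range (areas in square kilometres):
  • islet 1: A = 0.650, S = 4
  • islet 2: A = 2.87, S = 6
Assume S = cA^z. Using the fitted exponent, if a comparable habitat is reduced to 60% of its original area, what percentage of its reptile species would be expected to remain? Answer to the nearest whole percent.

z = ln(6/4) / ln(2.87/0.65) = 0.4055 / 1.4851 = 0.2730
S_new/S_old = (A_new/A_old)^z = 0.6^0.2730 = exp(0.2730 × -0.5108) = 0.8698

87%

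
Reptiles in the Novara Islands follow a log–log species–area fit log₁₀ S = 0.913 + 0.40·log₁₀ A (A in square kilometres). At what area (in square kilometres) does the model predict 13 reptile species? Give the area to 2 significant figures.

13 = 8.185 × A^0.4  ⇒  A^0.4 = 13/8.185 = 1.588
ln A = ln(1.588) / 0.4 = 0.4627 / 0.4 = 1.1567
A = e^1.1567 ≈ 3.179 square kilometres

3.2 square kilometres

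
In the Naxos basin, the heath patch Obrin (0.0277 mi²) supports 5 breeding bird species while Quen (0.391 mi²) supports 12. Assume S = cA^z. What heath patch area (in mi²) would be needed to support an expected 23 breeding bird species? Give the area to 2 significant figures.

2.8 mi²

z = ln(12/5) / ln(0.391/0.0277) = 0.8755 / 2.6473 = 0.3307
c = 5 / 0.0277^0.3307 = 5 / 0.3054 = 16.37
A = (23/16.37)^(1/0.3307) ⇒ ln A = ln(1.405)/0.3307 = 1.0282
A = e^1.0282 ≈ 2.796 mi²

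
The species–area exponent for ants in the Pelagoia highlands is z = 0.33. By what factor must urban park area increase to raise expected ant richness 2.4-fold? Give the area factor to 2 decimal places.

14.20

(A₂/A₁)^0.33 = 2.4, so A₂/A₁ = 2.4^(1/0.33) = 2.4^3.03
ln(A₂/A₁) = ln 2.4 / 0.33 = 0.8755 / 0.33 = 2.6529
A₂/A₁ = e^2.6529 ≈ 14.2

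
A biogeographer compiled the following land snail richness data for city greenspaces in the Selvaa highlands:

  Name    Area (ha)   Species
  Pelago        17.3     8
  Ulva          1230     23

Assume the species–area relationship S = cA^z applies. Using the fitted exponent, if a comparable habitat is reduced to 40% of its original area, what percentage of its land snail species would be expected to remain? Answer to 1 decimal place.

79.7%

z = ln(23/8) / ln(1230/17.3) = 1.0561 / 4.2641 = 0.2477
S_new/S_old = (A_new/A_old)^z = 0.4^0.2477 = exp(0.2477 × -0.9163) = 0.797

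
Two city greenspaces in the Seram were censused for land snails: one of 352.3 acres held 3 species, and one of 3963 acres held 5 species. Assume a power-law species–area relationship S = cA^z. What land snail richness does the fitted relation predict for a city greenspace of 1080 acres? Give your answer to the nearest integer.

z = ln(5/3) / ln(3963/352.3) = 0.5108 / 2.4203 = 0.2111
c = 3 / 352.3^0.2111 = 3 / 3.448 = 0.8701
S₃ = 0.8701 × 1080^0.2111 = 0.8701 × 4.368 ≈ 3.8

4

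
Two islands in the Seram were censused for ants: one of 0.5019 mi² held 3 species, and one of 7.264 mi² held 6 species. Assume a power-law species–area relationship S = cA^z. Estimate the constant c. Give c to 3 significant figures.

z = ln(S₂/S₁) / ln(A₂/A₁) = ln(6/3) / ln(7.264/0.5019) = 0.6931 / 2.6723 = 0.2594
c = S₁ / A₁^z = 3 / 0.5019^0.2594 = 3 / 0.8363 = 3.587

3.59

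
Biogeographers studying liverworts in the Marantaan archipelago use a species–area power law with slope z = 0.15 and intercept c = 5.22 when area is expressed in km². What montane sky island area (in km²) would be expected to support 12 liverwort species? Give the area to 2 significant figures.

260 km²

12 = 5.22 × A^0.15  ⇒  A^0.15 = 12/5.22 = 2.299
ln A = ln(2.299) / 0.15 = 0.8324 / 0.15 = 5.5494
A = e^5.5494 ≈ 257.1 km²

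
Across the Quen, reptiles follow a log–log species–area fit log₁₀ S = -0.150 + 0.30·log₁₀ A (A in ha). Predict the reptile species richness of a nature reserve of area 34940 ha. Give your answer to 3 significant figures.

S = 0.7079 × 34940^0.3
ln S = ln 0.7079 + 0.3 × ln 34940 = -0.3454 + 0.3 × 10.4614 = 2.7930
S = e^2.7930 ≈ 16.33

16.3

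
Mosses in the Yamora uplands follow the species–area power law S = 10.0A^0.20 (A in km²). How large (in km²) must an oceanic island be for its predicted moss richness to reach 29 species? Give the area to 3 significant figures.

205 km²

29 = 10 × A^0.2  ⇒  A^0.2 = 29/10 = 2.9
ln A = ln(2.9) / 0.2 = 1.0647 / 0.2 = 5.3236
A = e^5.3236 ≈ 205.1 km²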